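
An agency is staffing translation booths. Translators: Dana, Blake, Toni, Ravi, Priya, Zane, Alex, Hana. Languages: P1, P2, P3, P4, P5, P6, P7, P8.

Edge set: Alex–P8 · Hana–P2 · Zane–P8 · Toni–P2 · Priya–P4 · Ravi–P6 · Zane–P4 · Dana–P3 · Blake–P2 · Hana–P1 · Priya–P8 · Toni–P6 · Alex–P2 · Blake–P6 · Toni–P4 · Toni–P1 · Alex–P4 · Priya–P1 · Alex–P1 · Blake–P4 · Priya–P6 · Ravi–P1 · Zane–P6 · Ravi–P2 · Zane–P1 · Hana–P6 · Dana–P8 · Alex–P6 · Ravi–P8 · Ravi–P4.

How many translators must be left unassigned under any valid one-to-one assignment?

For example, pair Dana–P3, Blake–P4, Toni–P6, Ravi–P2, Priya–P8, Zane–P1.
The set {Blake, Toni, Ravi, Priya, Zane, Alex, Hana} has only 5 neighbours ({P1, P2, P4, P6, P8}), so by Hall's theorem at most 6 of the 8 translators can be matched.
That matches 6 of the 8, leaving 2 unmatched; no matching can do better.

2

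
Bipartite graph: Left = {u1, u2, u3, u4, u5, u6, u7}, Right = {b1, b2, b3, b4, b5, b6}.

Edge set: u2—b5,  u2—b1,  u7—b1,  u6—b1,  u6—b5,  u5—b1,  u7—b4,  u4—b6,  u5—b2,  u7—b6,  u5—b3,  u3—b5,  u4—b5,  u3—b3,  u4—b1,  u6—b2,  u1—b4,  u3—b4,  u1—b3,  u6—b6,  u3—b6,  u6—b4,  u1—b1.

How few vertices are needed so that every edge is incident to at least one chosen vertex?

A maximum matching has 6 edges (e.g. u1–b4, u2–b5, u3–b3, u4–b6, u5–b2, u6–b1).
By König's theorem the minimum vertex cover has the same size. One such cover is {b1, b2, b3, b4, b5, b6}.

6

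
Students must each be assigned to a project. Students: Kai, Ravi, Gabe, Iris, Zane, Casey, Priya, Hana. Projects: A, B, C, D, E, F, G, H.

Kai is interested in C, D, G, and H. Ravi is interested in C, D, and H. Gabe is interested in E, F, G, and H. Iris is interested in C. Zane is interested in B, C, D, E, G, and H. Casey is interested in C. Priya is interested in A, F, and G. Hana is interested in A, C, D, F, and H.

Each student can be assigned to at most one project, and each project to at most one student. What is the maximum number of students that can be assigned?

7

For example, pair Kai→D, Ravi→H, Gabe→E, Iris→C, Zane→G, Priya→F, Hana→A.
The set {Iris, Casey} has only 1 neighbour ({C}), so by Hall's theorem at most 7 of the 8 students can be matched.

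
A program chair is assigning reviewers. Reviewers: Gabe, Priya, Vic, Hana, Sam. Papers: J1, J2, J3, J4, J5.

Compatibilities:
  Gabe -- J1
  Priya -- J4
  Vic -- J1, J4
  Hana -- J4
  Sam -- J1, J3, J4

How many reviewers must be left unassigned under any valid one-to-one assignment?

One maximum matching: Gabe→J1, Priya→J4, Sam→J3.
The set {Gabe, Priya, Vic, Hana} has only 2 neighbours ({J1, J4}), so by Hall's theorem at most 3 of the 5 reviewers can be matched.
That matches 3 of the 5, leaving 2 unmatched; no matching can do better.

2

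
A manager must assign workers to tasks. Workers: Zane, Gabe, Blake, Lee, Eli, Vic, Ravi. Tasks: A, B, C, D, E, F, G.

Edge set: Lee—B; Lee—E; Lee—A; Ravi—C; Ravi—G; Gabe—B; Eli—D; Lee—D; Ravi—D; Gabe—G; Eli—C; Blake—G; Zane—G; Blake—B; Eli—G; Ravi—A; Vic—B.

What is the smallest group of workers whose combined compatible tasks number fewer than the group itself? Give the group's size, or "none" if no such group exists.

3

Take S = {Zane, Gabe, Blake}. Its neighbourhood is {B, G}, so |N(S)| = 2 < |S| = 3.
Every subset of size less than 3 has at least as many neighbours as members, so 3 is the minimum.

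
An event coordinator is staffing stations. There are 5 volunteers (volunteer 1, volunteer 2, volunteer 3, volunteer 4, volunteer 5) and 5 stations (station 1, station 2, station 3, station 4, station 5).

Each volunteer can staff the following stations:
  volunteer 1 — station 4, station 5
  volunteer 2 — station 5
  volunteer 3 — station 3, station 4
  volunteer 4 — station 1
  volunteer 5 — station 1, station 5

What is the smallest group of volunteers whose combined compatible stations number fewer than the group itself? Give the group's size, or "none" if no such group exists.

3

Take S = {volunteer 2, volunteer 4, volunteer 5}. Its neighbourhood is {station 1, station 5}, so |N(S)| = 2 < |S| = 3.
Every subset of size less than 3 has at least as many neighbours as members, so 3 is the minimum.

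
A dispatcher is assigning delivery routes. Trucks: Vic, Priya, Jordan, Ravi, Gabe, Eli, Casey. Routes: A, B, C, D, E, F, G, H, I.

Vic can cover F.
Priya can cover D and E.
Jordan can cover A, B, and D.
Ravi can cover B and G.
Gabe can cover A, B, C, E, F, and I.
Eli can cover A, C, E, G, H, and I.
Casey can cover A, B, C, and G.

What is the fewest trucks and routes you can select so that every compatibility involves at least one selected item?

A maximum matching has 7 edges (e.g. Vic–F, Priya–E, Jordan–D, Ravi–G, Gabe–I, Eli–A, Casey–B).
By König's theorem the minimum vertex cover has the same size. One such cover is {Vic, Priya, Jordan, Ravi, Gabe, Eli, Casey}.

7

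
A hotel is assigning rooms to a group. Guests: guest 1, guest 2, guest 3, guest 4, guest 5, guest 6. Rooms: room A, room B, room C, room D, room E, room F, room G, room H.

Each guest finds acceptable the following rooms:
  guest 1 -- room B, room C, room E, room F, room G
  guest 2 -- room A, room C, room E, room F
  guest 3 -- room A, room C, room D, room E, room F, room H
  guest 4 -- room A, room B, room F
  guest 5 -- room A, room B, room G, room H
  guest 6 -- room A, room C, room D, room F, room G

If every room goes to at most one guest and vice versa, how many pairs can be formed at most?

A valid assignment of size 6: guest 1-room F, guest 2-room E, guest 3-room C, guest 4-room B, guest 5-room G, guest 6-room D.
This saturates every guest, so 6 is the maximum.

6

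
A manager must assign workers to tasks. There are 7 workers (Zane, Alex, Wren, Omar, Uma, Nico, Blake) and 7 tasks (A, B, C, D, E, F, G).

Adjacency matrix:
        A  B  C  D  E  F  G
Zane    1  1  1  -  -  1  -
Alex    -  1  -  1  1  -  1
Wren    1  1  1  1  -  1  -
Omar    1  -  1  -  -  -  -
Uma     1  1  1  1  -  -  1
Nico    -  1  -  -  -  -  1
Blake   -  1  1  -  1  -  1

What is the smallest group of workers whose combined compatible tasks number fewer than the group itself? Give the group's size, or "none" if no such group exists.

none

A matching saturating every worker exists, for instance Zane→F, Alex→E, Wren→D, Omar→C, Uma→A, Nico→G, Blake→B.
By Hall's marriage theorem, this means |N(S)| ≥ |S| for every subset S, so no violating subset exists.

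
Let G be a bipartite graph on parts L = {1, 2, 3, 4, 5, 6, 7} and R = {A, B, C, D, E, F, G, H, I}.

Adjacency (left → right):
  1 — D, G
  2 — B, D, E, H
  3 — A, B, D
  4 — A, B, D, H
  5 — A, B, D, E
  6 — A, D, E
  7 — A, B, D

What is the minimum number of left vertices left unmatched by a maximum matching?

For example, pair 1→G, 2→B, 3→A, 4→H, 5→D, 6→E.
The set {2, 3, 4, 5, 6, 7} has only 5 neighbours ({A, B, D, E, H}), so by Hall's theorem at most 6 of the 7 left vertices can be matched.
That matches 6 of the 7, leaving 1 unmatched; no matching can do better.

1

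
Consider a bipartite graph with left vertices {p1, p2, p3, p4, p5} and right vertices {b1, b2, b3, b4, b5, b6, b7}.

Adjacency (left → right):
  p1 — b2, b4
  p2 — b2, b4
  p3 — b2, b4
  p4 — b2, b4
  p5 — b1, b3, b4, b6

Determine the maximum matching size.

A valid assignment of size 3: p1-b2, p2-b4, p5-b3.
The set {p1, p2, p3, p4} has only 2 neighbours ({b2, b4}), so by Hall's theorem at most 3 of the 5 left vertices can be matched.

3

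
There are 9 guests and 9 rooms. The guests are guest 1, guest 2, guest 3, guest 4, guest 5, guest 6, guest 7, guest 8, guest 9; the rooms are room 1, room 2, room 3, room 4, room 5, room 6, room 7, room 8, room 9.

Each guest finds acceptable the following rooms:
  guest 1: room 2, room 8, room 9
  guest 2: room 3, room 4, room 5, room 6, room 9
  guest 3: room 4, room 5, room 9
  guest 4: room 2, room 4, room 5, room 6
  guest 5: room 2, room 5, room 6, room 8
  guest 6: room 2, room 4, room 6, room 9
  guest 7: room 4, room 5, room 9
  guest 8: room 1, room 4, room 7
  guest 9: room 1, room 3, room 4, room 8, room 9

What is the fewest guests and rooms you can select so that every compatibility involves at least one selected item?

The 9 edges guest 1–room 2, guest 2–room 3, guest 3–room 5, guest 4–room 6, guest 5–room 8, guest 6–room 9, guest 7–room 4, guest 8–room 7, guest 9–room 1 form a matching, so any vertex cover needs at least 9 vertices (one per matched edge).
Conversely {guest 1, guest 2, guest 3, guest 4, guest 5, guest 6, guest 7, guest 8, guest 9} meets every edge and has exactly 9 vertices, so 9 is optimal.

9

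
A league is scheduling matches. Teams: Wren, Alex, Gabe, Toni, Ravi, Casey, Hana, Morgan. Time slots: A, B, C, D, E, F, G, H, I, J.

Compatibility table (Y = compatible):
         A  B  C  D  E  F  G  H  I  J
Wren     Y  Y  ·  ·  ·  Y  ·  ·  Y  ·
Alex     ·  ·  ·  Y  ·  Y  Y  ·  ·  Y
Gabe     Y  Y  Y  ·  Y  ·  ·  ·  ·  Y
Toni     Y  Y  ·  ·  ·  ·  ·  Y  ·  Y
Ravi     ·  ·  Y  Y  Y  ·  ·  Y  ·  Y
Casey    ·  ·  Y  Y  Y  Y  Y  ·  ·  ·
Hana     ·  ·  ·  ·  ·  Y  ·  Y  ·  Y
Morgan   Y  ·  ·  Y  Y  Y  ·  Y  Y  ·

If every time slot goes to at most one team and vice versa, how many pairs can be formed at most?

One maximum matching: Wren-I, Alex-D, Gabe-J, Toni-B, Ravi-E, Casey-G, Hana-H, Morgan-A.
All 8 teams are matched, so no larger matching exists.

8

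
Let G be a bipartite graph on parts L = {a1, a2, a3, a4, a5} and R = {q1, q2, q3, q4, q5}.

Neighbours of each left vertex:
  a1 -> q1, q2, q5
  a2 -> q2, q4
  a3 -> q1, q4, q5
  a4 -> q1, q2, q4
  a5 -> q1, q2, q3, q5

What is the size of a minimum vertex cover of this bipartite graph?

5

The 5 edges a1–q1, a2–q4, a3–q5, a4–q2, a5–q3 form a matching, so any vertex cover needs at least 5 vertices (one per matched edge).
Conversely {a1, a2, a3, a4, a5} meets every edge and has exactly 5 vertices, so 5 is optimal.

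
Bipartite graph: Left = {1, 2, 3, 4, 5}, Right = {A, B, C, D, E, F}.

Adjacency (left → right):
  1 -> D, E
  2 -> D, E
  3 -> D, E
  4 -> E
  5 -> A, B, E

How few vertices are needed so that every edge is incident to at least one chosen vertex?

3

A maximum matching has 3 edges (e.g. 1–D, 2–E, 5–B).
By König's theorem the minimum vertex cover has the same size. One such cover is {5, D, E}.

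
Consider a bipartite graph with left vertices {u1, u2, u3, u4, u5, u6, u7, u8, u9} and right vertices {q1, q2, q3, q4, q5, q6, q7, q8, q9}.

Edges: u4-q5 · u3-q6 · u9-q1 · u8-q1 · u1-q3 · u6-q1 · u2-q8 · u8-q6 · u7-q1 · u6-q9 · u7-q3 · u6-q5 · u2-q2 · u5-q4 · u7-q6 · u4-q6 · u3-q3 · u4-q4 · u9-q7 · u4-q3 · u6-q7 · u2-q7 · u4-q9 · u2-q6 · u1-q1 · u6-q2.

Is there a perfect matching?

The set {u1, u3, u7, u8} has only 3 neighbours ({q1, q3, q6}), so by Hall's theorem at most 8 of the 9 left vertices can be matched.
Hence no matching covers every left vertex.

No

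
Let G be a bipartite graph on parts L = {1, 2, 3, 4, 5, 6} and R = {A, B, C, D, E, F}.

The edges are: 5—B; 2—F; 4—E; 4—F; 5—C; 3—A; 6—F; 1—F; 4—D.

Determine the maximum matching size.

4

For example, pair 1→F, 3→A, 4→E, 5→B.
The set {1, 2, 6} has only 1 neighbour ({F}), so by Hall's theorem at most 4 of the 6 left vertices can be matched.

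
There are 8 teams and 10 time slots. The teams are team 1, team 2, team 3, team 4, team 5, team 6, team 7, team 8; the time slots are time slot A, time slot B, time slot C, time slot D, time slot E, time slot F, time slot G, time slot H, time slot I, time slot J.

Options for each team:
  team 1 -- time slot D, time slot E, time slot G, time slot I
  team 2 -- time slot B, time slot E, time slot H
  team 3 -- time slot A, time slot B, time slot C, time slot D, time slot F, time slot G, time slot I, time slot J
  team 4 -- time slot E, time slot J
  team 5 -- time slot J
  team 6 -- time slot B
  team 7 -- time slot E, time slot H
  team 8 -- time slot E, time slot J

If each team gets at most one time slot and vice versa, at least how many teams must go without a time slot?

2

One maximum matching: team 1→time slot G, team 2→time slot H, team 3→time slot C, team 4→time slot E, team 5→time slot J, team 6→time slot B.
The set {team 2, team 4, team 5, team 6, team 7, team 8} has only 4 neighbours ({time slot B, time slot E, time slot H, time slot J}), so by Hall's theorem at most 6 of the 8 teams can be matched.
That matches 6 of the 8, leaving 2 unmatched; no matching can do better.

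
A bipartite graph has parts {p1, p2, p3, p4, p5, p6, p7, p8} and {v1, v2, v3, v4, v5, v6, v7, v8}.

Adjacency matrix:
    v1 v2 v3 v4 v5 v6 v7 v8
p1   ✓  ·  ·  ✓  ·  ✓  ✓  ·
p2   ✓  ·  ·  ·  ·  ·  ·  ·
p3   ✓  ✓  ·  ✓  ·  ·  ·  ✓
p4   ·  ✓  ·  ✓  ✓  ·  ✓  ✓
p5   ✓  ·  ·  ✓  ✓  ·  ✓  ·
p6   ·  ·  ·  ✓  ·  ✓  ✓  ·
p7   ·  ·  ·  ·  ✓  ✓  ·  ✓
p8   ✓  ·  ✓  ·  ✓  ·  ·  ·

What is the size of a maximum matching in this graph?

One maximum matching: p1–v4, p2–v1, p3–v8, p4–v2, p5–v5, p6–v7, p7–v6, p8–v3.
This saturates every left vertex, so 8 is the maximum.

8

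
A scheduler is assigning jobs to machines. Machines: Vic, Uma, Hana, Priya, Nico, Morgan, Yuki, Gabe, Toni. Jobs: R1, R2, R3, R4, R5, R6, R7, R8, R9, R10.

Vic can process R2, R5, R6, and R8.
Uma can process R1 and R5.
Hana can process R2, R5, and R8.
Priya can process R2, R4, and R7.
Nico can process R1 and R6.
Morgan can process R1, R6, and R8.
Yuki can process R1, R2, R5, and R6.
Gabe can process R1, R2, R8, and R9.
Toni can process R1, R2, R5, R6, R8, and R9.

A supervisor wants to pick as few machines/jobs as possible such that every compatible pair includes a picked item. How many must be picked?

The 7 edges Vic–R2, Uma–R1, Hana–R5, Priya–R7, Nico–R6, Morgan–R8, Gabe–R9 form a matching, so any vertex cover needs at least 7 vertices (one per matched edge).
Conversely {Priya, R1, R2, R5, R6, R8, R9} meets every edge and has exactly 7 vertices, so 7 is optimal.

7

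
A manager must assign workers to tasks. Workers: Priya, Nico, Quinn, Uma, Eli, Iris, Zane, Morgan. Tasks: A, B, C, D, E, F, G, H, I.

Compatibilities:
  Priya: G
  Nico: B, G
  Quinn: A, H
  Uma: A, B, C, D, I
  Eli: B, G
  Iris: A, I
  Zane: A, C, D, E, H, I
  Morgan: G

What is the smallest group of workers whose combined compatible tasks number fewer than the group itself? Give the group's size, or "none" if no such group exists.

Take S = {Priya, Morgan}. Its neighbourhood is {G}, so |N(S)| = 1 < |S| = 2.
No single vertex violates Hall's condition since each has at least one neighbour, so 2 is the minimum.

2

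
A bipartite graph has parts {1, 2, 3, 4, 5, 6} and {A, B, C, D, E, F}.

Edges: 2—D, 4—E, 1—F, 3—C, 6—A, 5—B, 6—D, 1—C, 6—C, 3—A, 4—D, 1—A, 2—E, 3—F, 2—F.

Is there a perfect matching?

A valid assignment of size 6: 1–F, 2–D, 3–A, 4–E, 5–B, 6–C.
All 6 left vertices are covered.

Yes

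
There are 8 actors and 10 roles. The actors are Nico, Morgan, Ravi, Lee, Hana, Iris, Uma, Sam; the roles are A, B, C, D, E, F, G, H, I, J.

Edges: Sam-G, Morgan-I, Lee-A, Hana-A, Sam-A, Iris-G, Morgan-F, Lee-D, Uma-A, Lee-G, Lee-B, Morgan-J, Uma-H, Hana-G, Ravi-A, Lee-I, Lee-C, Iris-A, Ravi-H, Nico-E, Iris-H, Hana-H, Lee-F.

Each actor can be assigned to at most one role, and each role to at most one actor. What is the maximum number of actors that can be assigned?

One maximum matching: Nico-E, Morgan-J, Ravi-A, Lee-B, Hana-H, Iris-G.
The set {Ravi, Hana, Iris, Uma, Sam} has only 3 neighbours ({A, G, H}), so by Hall's theorem at most 6 of the 8 actors can be matched.

6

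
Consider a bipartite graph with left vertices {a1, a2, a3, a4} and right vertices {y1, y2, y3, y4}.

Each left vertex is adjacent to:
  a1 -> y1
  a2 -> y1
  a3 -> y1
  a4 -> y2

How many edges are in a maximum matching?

2

A valid assignment of size 2: a1–y1, a4–y2.
The set {a1, a2, a3} has only 1 neighbour ({y1}), so by Hall's theorem at most 2 of the 4 left vertices can be matched.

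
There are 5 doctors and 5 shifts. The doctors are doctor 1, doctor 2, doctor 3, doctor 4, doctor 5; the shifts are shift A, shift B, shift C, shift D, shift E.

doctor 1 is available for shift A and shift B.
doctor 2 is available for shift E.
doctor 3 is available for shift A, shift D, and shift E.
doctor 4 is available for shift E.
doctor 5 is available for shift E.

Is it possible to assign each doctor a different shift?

The set {doctor 2, doctor 4, doctor 5} has only 1 neighbour ({shift E}), so by Hall's theorem at most 3 of the 5 doctors can be matched.
Hence no matching covers every doctor.

No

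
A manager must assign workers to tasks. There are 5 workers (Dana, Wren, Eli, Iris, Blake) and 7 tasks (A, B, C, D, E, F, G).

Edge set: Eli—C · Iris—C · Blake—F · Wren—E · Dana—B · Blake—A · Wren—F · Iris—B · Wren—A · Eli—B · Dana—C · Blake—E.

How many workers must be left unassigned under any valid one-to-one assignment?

1

One maximum matching: Dana–C, Wren–F, Eli–B, Blake–E.
The set {Dana, Eli, Iris} has only 2 neighbours ({B, C}), so by Hall's theorem at most 4 of the 5 workers can be matched.
That matches 4 of the 5, leaving 1 unmatched; no matching can do better.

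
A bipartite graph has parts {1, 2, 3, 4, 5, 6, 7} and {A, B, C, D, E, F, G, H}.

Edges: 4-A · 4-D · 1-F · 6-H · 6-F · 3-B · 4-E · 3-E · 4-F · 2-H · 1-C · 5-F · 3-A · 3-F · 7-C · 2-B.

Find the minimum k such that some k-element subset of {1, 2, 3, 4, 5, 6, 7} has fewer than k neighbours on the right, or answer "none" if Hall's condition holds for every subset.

Take S = {1, 5, 7}. Its neighbourhood is {C, F}, so |N(S)| = 2 < |S| = 3.
Every subset of size less than 3 has at least as many neighbours as members, so 3 is the minimum.

3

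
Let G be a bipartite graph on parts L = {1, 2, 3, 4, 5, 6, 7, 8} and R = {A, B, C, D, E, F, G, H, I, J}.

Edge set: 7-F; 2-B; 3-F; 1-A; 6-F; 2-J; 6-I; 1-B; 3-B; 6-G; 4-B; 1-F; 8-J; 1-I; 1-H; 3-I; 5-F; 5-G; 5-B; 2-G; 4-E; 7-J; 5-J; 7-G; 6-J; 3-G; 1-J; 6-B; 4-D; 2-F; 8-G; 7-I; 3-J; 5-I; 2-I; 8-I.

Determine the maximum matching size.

For example, pair 1–A, 2–I, 3–F, 4–E, 5–B, 6–G, 7–J.
The set {2, 3, 5, 6, 7, 8} has only 5 neighbours ({B, F, G, I, J}), so by Hall's theorem at most 7 of the 8 left vertices can be matched.

7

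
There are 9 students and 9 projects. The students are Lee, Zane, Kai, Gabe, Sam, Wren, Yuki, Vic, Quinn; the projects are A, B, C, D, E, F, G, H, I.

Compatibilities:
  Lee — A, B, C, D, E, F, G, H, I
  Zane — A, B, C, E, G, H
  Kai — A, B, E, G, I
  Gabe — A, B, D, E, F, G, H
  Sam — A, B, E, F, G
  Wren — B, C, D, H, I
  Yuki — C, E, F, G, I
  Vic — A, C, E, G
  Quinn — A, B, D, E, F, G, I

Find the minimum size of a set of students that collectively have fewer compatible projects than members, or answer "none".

none

A matching saturating every student exists, for instance Lee→E, Zane→H, Kai→I, Gabe→B, Sam→A, Wren→D, Yuki→F, Vic→C, Quinn→G.
By Hall's marriage theorem, this means |N(S)| ≥ |S| for every subset S, so no violating subset exists.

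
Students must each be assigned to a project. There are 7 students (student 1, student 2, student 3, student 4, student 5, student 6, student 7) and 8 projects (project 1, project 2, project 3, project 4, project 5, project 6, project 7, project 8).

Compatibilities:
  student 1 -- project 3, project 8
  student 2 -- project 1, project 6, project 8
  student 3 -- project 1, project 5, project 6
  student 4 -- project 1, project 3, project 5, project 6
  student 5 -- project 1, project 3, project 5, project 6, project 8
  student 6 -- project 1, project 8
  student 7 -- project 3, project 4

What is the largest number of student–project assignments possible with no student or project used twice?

One maximum matching: student 1–project 8, student 2–project 1, student 3–project 6, student 4–project 5, student 5–project 3, student 7–project 4.
The set {student 1, student 2, student 3, student 4, student 5, student 6} has only 5 neighbours ({project 1, project 3, project 5, project 6, project 8}), so by Hall's theorem at most 6 of the 7 students can be matched.

6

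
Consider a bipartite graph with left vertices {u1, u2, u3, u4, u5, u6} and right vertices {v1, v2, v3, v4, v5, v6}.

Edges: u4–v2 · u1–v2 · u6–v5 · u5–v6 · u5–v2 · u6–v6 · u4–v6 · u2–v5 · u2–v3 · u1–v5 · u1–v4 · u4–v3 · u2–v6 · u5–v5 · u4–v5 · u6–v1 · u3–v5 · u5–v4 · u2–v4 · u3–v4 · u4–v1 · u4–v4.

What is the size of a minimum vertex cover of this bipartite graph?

6

{u1, u2, u3, u4, u5, u6} is a vertex cover of size 6: every edge has an endpoint in this set.
No smaller cover exists because u1–v4, u2–v3, u3–v5, u4–v1, u5–v2, u6–v6 is a matching of size 6, and a cover must include an endpoint of each of these disjoint edges (König's theorem).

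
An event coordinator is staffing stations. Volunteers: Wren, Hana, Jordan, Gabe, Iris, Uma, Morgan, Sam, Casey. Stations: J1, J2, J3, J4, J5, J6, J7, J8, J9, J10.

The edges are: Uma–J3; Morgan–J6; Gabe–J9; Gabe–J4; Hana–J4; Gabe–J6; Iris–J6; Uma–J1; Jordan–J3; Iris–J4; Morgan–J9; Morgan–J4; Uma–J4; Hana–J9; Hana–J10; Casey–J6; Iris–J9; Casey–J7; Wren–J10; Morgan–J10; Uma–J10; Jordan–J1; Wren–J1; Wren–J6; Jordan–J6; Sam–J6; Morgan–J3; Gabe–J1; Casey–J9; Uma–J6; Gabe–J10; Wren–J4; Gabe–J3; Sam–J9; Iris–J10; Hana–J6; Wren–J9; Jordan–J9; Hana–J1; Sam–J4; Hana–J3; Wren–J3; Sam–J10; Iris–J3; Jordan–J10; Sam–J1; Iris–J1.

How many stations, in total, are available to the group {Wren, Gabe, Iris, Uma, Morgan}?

6

The union of neighbours of {Wren, Gabe, Iris, Uma, Morgan} is {J1, J3, J4, J6, J9, J10}, which has 6 elements.
Since |N(S)| = 6 ≥ |S| = 5, Hall's condition holds for this subset.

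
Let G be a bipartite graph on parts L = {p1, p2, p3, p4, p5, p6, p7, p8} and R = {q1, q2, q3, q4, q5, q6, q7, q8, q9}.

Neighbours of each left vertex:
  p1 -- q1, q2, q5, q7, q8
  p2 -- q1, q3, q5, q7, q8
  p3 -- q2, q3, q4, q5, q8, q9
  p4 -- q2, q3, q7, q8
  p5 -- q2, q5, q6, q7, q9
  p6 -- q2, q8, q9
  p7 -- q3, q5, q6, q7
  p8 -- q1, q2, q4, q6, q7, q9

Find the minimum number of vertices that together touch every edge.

A maximum matching has 8 edges (e.g. p1–q8, p2–q1, p3–q4, p4–q3, p5–q6, p6–q2, p7–q7, p8–q9).
By König's theorem the minimum vertex cover has the same size. One such cover is {p1, p2, p3, p4, p5, p6, p7, p8}.

8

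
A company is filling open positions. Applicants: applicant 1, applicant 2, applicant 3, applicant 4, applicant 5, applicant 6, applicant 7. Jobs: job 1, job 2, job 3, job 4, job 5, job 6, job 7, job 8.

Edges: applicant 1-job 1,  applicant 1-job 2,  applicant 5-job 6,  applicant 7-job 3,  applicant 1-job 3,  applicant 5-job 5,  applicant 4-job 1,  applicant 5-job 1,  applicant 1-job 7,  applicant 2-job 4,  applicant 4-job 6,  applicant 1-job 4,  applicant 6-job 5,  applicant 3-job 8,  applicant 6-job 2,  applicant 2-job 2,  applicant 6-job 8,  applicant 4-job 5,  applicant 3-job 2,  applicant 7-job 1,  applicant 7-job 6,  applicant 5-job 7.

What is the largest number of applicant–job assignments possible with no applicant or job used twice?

7

A valid assignment of size 7: applicant 1-job 7, applicant 2-job 4, applicant 3-job 8, applicant 4-job 1, applicant 5-job 6, applicant 6-job 2, applicant 7-job 3.
This saturates every applicant, so 7 is the maximum.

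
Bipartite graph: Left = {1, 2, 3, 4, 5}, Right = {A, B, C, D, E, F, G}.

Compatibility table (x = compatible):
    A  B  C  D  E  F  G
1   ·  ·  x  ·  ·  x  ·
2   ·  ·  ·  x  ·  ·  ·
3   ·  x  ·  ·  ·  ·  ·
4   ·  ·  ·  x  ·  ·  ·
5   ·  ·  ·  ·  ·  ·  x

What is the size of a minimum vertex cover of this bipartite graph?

The 4 edges 1–F, 2–D, 3–B, 5–G form a matching, so any vertex cover needs at least 4 vertices (one per matched edge).
Conversely {1, 3, 5, D} meets every edge and has exactly 4 vertices, so 4 is optimal.

4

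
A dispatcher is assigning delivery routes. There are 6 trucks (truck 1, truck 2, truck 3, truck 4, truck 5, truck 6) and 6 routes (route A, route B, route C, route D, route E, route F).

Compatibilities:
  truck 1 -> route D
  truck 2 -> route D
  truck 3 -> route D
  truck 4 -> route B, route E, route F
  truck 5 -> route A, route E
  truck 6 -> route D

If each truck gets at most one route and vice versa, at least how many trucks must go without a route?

A valid assignment of size 3: truck 1→route D, truck 4→route B, truck 5→route E.
The set {truck 1, truck 2, truck 3, truck 6} has only 1 neighbour ({route D}), so by Hall's theorem at most 3 of the 6 trucks can be matched.
That matches 3 of the 6, leaving 3 unmatched; no matching can do better.

3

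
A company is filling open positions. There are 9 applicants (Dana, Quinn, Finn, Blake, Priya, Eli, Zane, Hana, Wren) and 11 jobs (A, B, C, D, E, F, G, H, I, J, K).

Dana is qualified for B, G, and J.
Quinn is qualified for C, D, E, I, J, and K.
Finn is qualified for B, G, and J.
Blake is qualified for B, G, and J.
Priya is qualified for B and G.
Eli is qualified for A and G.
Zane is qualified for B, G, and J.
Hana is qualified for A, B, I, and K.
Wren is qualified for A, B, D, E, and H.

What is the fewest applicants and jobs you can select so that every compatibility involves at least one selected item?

The 7 edges Dana–G, Quinn–K, Finn–J, Blake–B, Eli–A, Hana–I, Wren–E form a matching, so any vertex cover needs at least 7 vertices (one per matched edge).
Conversely {Quinn, Eli, Hana, Wren, B, G, J} meets every edge and has exactly 7 vertices, so 7 is optimal.

7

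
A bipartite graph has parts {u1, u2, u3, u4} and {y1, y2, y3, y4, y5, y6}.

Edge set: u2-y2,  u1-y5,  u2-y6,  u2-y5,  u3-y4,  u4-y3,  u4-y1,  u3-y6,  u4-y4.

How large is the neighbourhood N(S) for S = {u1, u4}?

The union of neighbours of {u1, u4} is {y1, y3, y4, y5}, which has 4 elements.
Since |N(S)| = 4 ≥ |S| = 2, Hall's condition holds for this subset.

4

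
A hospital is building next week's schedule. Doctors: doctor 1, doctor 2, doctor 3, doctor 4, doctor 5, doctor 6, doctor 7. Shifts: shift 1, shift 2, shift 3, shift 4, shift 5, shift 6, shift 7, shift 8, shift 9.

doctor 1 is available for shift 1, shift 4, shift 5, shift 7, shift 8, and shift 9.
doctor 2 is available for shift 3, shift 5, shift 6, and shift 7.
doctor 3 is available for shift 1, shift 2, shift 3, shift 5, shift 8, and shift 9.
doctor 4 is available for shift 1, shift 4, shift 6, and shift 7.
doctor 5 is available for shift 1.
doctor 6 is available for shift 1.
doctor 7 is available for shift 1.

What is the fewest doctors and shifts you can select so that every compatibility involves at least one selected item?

5

The 5 edges doctor 1–shift 7, doctor 2–shift 5, doctor 3–shift 8, doctor 4–shift 6, doctor 5–shift 1 form a matching, so any vertex cover needs at least 5 vertices (one per matched edge).
Conversely {doctor 1, doctor 2, doctor 3, doctor 4, shift 1} meets every edge and has exactly 5 vertices, so 5 is optimal.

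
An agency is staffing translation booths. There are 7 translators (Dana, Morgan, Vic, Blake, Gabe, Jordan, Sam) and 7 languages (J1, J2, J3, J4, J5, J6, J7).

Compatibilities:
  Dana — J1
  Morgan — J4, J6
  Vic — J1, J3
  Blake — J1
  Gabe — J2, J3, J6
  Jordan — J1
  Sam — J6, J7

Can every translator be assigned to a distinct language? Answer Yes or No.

The set {Dana, Blake, Jordan} has only 1 neighbour ({J1}), so by Hall's theorem at most 5 of the 7 translators can be matched.
Hence no matching covers every translator.

No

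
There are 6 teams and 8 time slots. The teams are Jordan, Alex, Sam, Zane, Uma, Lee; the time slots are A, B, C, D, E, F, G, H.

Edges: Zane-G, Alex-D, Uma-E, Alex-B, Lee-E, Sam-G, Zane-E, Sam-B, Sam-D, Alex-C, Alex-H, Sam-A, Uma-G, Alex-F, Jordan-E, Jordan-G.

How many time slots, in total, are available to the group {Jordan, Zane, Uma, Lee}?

The union of neighbours of {Jordan, Zane, Uma, Lee} is {E, G}, which has 2 elements.
Since |N(S)| = 2 < |S| = 4, Hall's condition fails for this subset.

2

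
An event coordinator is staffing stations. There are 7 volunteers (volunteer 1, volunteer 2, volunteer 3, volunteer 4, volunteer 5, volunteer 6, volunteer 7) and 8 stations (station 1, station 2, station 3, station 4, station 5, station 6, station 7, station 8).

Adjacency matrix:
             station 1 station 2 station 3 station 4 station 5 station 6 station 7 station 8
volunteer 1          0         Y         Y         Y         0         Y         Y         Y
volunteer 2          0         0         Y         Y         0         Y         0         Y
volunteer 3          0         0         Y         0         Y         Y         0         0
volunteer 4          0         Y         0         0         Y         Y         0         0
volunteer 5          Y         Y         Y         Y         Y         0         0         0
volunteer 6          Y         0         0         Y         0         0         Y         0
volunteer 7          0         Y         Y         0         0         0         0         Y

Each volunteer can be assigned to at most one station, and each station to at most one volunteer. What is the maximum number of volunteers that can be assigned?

One maximum matching: volunteer 1→station 8, volunteer 2→station 3, volunteer 3→station 5, volunteer 4→station 6, volunteer 5→station 1, volunteer 6→station 7, volunteer 7→station 2.
This saturates every volunteer, so 7 is the maximum.

7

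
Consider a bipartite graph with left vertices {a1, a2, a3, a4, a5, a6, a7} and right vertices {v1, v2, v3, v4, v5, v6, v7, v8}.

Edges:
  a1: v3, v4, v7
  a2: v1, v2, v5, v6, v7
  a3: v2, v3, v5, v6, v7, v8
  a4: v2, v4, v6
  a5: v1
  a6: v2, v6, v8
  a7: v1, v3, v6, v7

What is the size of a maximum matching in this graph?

A valid assignment of size 7: a1–v7, a2–v5, a3–v3, a4–v2, a5–v1, a6–v8, a7–v6.
All 7 left vertices are matched, so no larger matching exists.

7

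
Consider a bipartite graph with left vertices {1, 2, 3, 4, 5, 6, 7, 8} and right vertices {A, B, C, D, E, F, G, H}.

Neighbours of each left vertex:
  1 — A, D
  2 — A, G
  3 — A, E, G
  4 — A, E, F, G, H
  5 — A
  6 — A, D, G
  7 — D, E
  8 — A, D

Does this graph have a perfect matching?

No

The set {1, 2, 3, 5, 6, 7, 8} has only 4 neighbours ({A, D, E, G}), so by Hall's theorem at most 5 of the 8 left vertices can be matched.
Hence no matching covers every left vertex.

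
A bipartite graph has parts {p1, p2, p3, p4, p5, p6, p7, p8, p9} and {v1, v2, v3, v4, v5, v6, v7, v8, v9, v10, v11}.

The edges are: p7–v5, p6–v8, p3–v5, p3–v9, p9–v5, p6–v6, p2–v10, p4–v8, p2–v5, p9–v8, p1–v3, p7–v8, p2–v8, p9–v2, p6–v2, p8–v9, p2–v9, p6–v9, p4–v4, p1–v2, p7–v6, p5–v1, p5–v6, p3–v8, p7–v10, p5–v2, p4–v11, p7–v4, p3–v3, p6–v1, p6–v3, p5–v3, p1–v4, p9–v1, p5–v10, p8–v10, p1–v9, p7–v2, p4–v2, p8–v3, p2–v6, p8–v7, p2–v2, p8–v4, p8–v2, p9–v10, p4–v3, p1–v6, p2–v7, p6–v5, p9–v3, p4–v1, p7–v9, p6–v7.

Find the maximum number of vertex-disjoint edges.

9

A valid assignment of size 9: p1–v4, p2–v5, p3–v8, p4–v11, p5–v1, p6–v2, p7–v6, p8–v3, p9–v10.
All 9 left vertices are matched, so no larger matching exists.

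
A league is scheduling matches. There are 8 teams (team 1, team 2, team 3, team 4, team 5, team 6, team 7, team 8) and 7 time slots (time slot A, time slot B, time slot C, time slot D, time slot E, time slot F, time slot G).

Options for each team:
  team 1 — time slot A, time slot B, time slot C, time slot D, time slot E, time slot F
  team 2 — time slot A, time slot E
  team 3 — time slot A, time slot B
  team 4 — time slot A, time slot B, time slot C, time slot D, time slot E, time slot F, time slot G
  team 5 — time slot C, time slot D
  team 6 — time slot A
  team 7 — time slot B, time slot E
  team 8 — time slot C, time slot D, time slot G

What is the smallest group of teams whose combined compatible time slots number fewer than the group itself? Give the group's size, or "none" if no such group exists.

4

Take S = {team 2, team 3, team 6, team 7}. Its neighbourhood is {time slot A, time slot B, time slot E}, so |N(S)| = 3 < |S| = 4.
Every subset of size less than 4 has at least as many neighbours as members, so 4 is the minimum.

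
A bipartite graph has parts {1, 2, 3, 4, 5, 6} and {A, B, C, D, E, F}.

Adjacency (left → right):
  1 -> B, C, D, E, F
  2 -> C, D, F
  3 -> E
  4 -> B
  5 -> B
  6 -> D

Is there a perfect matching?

The set {4, 5} has only 1 neighbour ({B}), so by Hall's theorem at most 5 of the 6 left vertices can be matched.
Hence no matching covers every left vertex.

No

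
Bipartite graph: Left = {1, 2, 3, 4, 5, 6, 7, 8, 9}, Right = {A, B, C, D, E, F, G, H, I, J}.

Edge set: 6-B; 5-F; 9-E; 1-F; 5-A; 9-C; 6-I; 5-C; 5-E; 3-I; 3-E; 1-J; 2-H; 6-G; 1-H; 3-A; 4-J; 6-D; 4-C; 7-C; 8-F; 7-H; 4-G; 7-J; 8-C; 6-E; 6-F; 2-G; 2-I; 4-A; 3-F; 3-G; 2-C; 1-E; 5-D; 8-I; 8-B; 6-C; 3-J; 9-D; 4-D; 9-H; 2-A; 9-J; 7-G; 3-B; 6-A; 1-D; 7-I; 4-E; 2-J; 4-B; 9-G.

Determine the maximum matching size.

9

One maximum matching: 1→E, 2→I, 3→G, 4→B, 5→D, 6→A, 7→H, 8→F, 9→J.
This saturates every left vertex, so 9 is the maximum.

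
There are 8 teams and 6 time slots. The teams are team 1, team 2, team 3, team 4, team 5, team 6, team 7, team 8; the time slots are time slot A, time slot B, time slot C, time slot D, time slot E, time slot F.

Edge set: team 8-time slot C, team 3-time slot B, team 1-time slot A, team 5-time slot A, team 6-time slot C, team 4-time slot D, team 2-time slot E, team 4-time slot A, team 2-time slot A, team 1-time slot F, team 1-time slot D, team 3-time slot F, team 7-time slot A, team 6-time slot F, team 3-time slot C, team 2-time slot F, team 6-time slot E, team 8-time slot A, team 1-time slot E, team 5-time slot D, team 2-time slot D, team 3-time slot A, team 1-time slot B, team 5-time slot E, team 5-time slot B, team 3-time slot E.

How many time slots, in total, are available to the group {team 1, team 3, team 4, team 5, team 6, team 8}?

6

The union of neighbours of {team 1, team 3, team 4, team 5, team 6, team 8} is {time slot A, time slot B, time slot C, time slot D, time slot E, time slot F}, which has 6 elements.
Since |N(S)| = 6 ≥ |S| = 6, Hall's condition holds for this subset.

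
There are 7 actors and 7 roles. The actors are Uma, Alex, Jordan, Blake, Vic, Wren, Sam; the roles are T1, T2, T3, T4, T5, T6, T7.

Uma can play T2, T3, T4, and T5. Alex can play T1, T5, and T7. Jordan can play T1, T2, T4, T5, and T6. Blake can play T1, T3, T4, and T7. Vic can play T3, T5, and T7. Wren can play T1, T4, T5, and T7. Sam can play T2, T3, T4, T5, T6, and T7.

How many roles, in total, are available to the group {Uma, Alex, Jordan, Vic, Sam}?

The union of neighbours of {Uma, Alex, Jordan, Vic, Sam} is {T1, T2, T3, T4, T5, T6, T7}, which has 7 elements.
Since |N(S)| = 7 ≥ |S| = 5, Hall's condition holds for this subset.

7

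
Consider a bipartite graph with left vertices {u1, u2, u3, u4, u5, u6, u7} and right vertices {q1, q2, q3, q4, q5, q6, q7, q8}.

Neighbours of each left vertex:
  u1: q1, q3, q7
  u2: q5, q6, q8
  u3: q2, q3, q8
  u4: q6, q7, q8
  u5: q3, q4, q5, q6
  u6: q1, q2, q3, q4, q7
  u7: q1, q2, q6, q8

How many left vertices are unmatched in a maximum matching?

0

For example, pair u1-q3, u2-q5, u3-q2, u4-q8, u5-q4, u6-q7, u7-q6.
This saturates every left vertex, so 7 is the maximum.
That matches 7 of the 7, leaving 0 unmatched; no matching can do better.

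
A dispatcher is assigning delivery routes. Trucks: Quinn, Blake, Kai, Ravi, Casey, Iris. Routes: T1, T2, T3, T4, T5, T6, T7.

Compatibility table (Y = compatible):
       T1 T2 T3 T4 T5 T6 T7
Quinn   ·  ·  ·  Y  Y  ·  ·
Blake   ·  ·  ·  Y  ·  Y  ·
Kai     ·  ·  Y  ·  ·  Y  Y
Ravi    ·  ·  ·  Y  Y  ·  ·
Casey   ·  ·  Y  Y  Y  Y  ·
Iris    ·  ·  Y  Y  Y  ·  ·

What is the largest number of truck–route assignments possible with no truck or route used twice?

One maximum matching: Quinn→T4, Blake→T6, Kai→T7, Ravi→T5, Casey→T3.
The set {Quinn, Blake, Ravi, Casey, Iris} has only 4 neighbours ({T3, T4, T5, T6}), so by Hall's theorem at most 5 of the 6 trucks can be matched.

5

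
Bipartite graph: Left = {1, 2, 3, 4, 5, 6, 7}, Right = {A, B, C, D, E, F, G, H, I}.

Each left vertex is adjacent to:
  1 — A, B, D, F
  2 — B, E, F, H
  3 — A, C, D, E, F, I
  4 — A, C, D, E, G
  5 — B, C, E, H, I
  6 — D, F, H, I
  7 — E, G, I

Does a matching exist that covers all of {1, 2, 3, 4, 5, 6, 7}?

Yes

One maximum matching: 1→F, 2→B, 3→A, 4→G, 5→H, 6→D, 7→E.
All 7 left vertices are covered.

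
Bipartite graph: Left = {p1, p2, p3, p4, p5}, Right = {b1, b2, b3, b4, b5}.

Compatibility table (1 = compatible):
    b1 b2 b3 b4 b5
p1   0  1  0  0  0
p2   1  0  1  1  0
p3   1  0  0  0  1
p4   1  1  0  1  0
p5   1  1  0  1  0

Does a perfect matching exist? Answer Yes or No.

Yes

For example, pair p1→b2, p2→b3, p3→b5, p4→b1, p5→b4.
All 5 left vertices are covered.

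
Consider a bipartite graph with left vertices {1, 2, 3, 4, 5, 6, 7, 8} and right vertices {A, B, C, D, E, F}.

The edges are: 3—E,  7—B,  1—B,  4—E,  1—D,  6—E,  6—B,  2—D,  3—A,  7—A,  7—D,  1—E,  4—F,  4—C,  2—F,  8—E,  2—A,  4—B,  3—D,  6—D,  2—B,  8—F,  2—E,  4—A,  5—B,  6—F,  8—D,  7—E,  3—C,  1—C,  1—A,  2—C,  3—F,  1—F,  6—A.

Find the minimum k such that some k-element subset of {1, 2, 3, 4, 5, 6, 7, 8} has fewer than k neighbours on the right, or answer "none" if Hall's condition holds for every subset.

7

Take S = {1, 2, 3, 4, 5, 6, 7}. Its neighbourhood is {A, B, C, D, E, F}, so |N(S)| = 6 < |S| = 7.
Every subset of size less than 7 has at least as many neighbours as members, so 7 is the minimum.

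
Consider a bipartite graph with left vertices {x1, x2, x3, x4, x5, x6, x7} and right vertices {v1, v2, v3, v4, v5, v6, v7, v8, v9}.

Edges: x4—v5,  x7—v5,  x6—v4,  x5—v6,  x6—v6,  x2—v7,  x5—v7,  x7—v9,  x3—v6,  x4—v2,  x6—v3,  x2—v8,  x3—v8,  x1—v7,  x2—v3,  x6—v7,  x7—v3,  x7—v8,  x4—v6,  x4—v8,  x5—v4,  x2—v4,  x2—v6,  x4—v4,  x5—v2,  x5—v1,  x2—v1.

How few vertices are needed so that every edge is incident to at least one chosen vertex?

The 7 edges x1–v7, x2–v3, x3–v6, x4–v2, x5–v1, x6–v4, x7–v8 form a matching, so any vertex cover needs at least 7 vertices (one per matched edge).
Conversely {x1, x2, x3, x4, x5, x6, x7} meets every edge and has exactly 7 vertices, so 7 is optimal.

7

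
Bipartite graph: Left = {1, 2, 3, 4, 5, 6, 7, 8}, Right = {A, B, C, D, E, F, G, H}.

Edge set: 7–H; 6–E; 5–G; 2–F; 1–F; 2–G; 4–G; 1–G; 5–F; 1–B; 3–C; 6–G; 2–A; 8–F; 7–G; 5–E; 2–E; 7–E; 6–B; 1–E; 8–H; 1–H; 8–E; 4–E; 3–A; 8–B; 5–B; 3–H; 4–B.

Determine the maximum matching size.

7

A valid assignment of size 7: 1-H, 2-A, 3-C, 4-G, 5-F, 6-B, 7-E.
The set {1, 4, 5, 6, 7, 8} has only 5 neighbours ({B, E, F, G, H}), so by Hall's theorem at most 7 of the 8 left vertices can be matched.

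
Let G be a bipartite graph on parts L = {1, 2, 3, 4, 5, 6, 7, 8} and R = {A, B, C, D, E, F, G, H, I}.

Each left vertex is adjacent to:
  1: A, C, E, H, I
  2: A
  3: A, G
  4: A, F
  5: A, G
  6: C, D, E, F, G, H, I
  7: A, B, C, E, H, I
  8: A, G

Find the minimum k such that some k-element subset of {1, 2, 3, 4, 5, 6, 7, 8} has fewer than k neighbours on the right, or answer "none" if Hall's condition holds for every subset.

3

Take S = {2, 3, 5}. Its neighbourhood is {A, G}, so |N(S)| = 2 < |S| = 3.
Every subset of size less than 3 has at least as many neighbours as members, so 3 is the minimum.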